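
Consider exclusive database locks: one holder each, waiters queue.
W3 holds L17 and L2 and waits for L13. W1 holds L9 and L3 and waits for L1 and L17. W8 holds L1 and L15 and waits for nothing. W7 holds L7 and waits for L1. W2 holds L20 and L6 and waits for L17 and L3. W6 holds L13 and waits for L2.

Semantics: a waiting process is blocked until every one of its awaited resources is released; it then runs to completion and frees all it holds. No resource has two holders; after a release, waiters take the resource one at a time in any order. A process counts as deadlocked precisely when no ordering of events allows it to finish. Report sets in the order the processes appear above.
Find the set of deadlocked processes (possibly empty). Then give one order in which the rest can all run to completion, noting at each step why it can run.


Deadlocked: W3, W1, W2 and W6.
Key observation: the loop W3 -> W6 -> W3 blocks itself forever; W1 and W2 wait into the deadlock from upstream.
A valid finishing order for the others: W8, W7.
Step-by-step check:
  W8 waits on nothing -> runs at once and releases L1 and L15
  run W7 (all its waits — L1 — are resolved); releases L7


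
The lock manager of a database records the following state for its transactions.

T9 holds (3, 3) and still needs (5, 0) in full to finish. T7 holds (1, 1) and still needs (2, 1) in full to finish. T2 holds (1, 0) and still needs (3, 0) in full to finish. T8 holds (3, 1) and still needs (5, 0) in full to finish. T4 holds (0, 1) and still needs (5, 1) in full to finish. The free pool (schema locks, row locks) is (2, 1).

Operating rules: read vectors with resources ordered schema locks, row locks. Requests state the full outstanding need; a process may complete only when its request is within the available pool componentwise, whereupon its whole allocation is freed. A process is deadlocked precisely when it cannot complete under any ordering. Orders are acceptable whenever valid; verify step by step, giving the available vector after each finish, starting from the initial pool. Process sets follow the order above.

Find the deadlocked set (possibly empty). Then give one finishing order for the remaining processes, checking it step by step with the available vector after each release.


Deadlocked: T9, T8 and T4.
Key observation: schema locks is the bottleneck — with T7, T2 done the pool holds (4, 2), short of every remaining need.
One completion order for the rest: T7, T2. Step-by-step check:
  pool = (2, 1)
  T7: need (2, 1) fits (2, 1); releases (1, 1), pool now (3, 2)
  T2: need (3, 0) fits (3, 2); releases (1, 0), pool now (4, 2)
The blocked processes can never fit:
  T9 cannot run: need (5, 0) vs free (4, 2) (insufficient schema locks)
  T8 cannot run: need (5, 0) vs free (4, 2) (insufficient schema locks)
  T4 cannot run: need (5, 1) vs free (4, 2) (insufficient schema locks)


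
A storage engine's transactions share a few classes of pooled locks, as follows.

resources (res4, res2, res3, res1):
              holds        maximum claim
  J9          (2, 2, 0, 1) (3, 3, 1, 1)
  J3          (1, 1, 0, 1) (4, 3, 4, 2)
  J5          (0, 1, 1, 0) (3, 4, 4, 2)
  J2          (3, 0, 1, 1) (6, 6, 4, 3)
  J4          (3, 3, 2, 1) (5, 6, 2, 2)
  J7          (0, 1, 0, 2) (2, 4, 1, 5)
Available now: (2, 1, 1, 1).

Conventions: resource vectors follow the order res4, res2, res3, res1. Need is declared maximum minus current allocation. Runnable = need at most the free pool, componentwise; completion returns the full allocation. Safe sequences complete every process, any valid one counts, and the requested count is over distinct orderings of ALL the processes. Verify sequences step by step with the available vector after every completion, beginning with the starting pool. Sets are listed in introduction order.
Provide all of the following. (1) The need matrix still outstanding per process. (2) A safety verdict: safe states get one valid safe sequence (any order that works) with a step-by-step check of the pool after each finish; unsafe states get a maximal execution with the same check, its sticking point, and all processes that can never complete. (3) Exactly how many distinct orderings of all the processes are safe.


(1) Need matrix, components ordered res4, res2, res3, res1:
  J9: (1, 1, 1, 0)
  J3: (3, 2, 4, 1)
  J5: (3, 3, 3, 2)
  J2: (3, 6, 3, 2)
  J4: (2, 3, 0, 1)
  J7: (2, 3, 1, 3)
(2) SAFE — a valid safe sequence is J9, J4, J5, J2, J7, J3.
Key observation: reading the order forward, J9 is the first process whose need (1, 1, 1, 0) meets the free pool (2, 1, 1, 1) exactly on a resource it requests.
Check, step by step:
  pool = (2, 1, 1, 1)
  J9 needs (1, 1, 1, 0) <= (2, 1, 1, 1) -> finishes; pool += (2, 2, 0, 1) = (4, 3, 1, 2)
  J4 needs (2, 3, 0, 1) <= (4, 3, 1, 2) -> finishes; pool += (3, 3, 2, 1) = (7, 6, 3, 3)
  J5 needs (3, 3, 3, 2) <= (7, 6, 3, 3) -> finishes; pool += (0, 1, 1, 0) = (7, 7, 4, 3)
  J2 needs (3, 6, 3, 2) <= (7, 7, 4, 3) -> finishes; pool += (3, 0, 1, 1) = (10, 7, 5, 4)
  J7 needs (2, 3, 1, 3) <= (10, 7, 5, 4) -> finishes; pool += (0, 1, 0, 2) = (10, 8, 5, 6)
  J3 needs (3, 2, 4, 1) <= (10, 8, 5, 6) -> finishes; pool += (1, 1, 0, 1) = (11, 9, 5, 7)
(3) Exactly 16 of the possible complete orderings are safe sequences.


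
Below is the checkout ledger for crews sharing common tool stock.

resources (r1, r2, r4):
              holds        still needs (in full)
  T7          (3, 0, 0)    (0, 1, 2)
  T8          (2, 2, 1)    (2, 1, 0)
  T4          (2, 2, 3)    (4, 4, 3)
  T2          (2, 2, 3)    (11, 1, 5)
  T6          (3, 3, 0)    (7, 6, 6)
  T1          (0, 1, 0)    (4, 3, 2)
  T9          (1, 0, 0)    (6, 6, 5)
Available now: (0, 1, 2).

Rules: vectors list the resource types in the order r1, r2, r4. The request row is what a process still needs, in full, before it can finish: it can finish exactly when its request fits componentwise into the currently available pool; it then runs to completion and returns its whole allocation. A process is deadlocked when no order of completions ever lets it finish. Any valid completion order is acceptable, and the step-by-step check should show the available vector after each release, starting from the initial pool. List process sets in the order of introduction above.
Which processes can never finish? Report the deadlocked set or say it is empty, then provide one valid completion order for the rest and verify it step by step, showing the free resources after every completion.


No process is deadlocked.
Key observation: the pool covers T7 at once, and every later process fits after earlier releases.
One completion order for the rest: T7, T8, T1, T4, T9, T6, T2. Verifying each step:
  pool = (0, 1, 2)
  T7 needs (0, 1, 2) <= (0, 1, 2) -> finishes; pool += (3, 0, 0) = (3, 1, 2)
  T8 needs (2, 1, 0) <= (3, 1, 2) -> finishes; pool += (2, 2, 1) = (5, 3, 3)
  T1 needs (4, 3, 2) <= (5, 3, 3) -> finishes; pool += (0, 1, 0) = (5, 4, 3)
  T4 needs (4, 4, 3) <= (5, 4, 3) -> finishes; pool += (2, 2, 3) = (7, 6, 6)
  T9 needs (6, 6, 5) <= (7, 6, 6) -> finishes; pool += (1, 0, 0) = (8, 6, 6)
  T6 needs (7, 6, 6) <= (8, 6, 6) -> finishes; pool += (3, 3, 0) = (11, 9, 6)
  T2 needs (11, 1, 5) <= (11, 9, 6) -> finishes; pool += (2, 2, 3) = (13, 11, 9)


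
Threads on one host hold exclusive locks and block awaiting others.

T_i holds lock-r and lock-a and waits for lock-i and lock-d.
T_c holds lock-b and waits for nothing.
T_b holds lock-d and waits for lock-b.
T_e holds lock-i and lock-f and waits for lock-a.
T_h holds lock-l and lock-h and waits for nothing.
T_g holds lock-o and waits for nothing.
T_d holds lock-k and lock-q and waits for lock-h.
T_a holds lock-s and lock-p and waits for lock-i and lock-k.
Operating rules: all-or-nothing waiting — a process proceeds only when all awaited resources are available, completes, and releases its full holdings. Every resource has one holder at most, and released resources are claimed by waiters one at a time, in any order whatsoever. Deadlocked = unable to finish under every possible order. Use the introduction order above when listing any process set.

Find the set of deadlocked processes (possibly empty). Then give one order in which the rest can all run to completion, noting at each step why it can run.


The deadlocked set is T_i, T_e and T_a.
Key observation: the wait chain closes on itself along T_i -> T_e -> T_i; T_a waits into the deadlock from upstream.
The rest can finish in the order T_c, T_h, T_g, T_b, T_d.
Walking it through:
  T_c: no waits; runs immediately, freeing lock-b
  T_h: no waits; runs immediately, freeing lock-l and lock-h
  T_g: no waits; runs immediately, freeing lock-o
  T_b waits on lock-b — all released -> runs and releases lock-d
  T_d waits on lock-h — all released -> runs and releases lock-k and lock-q


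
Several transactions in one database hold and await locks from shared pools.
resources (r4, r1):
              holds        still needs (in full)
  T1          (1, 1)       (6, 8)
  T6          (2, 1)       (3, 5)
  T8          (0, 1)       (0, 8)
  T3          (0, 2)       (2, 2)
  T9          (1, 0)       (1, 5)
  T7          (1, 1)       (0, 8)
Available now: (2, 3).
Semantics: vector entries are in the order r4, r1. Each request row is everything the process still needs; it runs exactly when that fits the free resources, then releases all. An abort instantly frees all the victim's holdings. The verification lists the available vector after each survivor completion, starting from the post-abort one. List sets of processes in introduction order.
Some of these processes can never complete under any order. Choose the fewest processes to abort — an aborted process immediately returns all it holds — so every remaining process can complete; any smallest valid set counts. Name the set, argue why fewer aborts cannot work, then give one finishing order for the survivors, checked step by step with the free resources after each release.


Abort T1 and T7.
Key observation: the deadlocked T8 becomes finishable only because T1 and T7 released (2, 2); it completes at step 4 below.
No one abort is enough; case by case: T1 alone leaves T8 blocked (short on r1); T6 alone leaves T1 blocked (short on r4 and r1); T8 alone leaves T1 blocked (short on r4 and r1); T3 alone leaves T1 blocked (short on r4 and r1); T9 alone leaves T1 blocked (short on r4 and r1); T7 alone leaves T1 blocked (short on r1).
Survivors finish in the order: T3, T6, T9, T8. Step-by-step check (pool after the aborts first):
  pool = (4, 5)
  run T3 (needs (2, 2), free (4, 5)); after release of (0, 2) the pool is (4, 7)
  run T6 (needs (3, 5), free (4, 7)); after release of (2, 1) the pool is (6, 8)
  run T9 (needs (1, 5), free (6, 8)); after release of (1, 0) the pool is (7, 8)
  run T8 (needs (0, 8), free (7, 8)); after release of (0, 1) the pool is (7, 9)


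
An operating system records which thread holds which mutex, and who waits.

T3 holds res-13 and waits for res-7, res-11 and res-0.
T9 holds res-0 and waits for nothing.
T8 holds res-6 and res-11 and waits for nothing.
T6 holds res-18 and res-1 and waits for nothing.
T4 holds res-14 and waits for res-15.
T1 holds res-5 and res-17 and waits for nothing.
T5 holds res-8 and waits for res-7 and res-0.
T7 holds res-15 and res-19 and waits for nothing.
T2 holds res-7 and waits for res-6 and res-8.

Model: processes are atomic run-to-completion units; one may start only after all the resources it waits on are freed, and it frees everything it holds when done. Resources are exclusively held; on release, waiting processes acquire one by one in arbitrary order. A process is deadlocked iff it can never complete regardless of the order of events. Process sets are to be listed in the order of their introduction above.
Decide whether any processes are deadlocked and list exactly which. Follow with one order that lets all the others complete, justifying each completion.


Deadlocked set: T3, T5 and T2.
Key observation: nobody on the ring T2 -> T5 -> T2 can start until another member finishes, which never happens; T3 waits into the deadlock from upstream.
The rest can finish in the order T9, T7, T6, T4, T1, T8.
Verifying each step:
  run T9 (it waits on nothing); releases res-0
  run T7 (it waits on nothing); releases res-15 and res-19
  run T6 (it waits on nothing); releases res-18 and res-1
  T4: everything it awaited (res-15) is free; runs, freeing res-14
  run T1 (it waits on nothing); releases res-5 and res-17
  run T8 (it waits on nothing); releases res-6 and res-11


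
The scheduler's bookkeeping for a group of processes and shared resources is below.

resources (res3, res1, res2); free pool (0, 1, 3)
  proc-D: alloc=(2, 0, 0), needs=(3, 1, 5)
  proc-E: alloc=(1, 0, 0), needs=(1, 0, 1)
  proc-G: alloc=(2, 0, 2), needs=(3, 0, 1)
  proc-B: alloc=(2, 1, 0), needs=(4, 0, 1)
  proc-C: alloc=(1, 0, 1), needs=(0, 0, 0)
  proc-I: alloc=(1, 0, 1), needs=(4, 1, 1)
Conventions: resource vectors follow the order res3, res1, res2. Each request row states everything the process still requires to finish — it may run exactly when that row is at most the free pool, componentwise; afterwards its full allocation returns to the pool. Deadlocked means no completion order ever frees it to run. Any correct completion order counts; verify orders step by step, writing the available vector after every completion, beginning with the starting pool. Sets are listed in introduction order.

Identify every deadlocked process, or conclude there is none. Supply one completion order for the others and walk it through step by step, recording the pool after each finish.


The deadlocked set is proc-D, proc-G, proc-B and proc-I.
Key observation: res3 is the bottleneck — with proc-C, proc-E done the pool holds (2, 1, 4), short of every remaining need.
One completion order for the rest: proc-C, proc-E. Check, step by step:
  pool = (0, 1, 3)
  proc-C: need (0, 0, 0) fits (0, 1, 3); releases (1, 0, 1), pool now (1, 1, 4)
  proc-E: need (1, 0, 1) fits (1, 1, 4); releases (1, 0, 0), pool now (2, 1, 4)
The stuck group stays short no matter what:
  blocked: proc-D wants (3, 1, 5), pool (2, 1, 4) — not enough res3 and res2
  blocked: proc-G wants (3, 0, 1), pool (2, 1, 4) — not enough res3
  blocked: proc-B wants (4, 0, 1), pool (2, 1, 4) — not enough res3
  blocked: proc-I wants (4, 1, 1), pool (2, 1, 4) — not enough res3


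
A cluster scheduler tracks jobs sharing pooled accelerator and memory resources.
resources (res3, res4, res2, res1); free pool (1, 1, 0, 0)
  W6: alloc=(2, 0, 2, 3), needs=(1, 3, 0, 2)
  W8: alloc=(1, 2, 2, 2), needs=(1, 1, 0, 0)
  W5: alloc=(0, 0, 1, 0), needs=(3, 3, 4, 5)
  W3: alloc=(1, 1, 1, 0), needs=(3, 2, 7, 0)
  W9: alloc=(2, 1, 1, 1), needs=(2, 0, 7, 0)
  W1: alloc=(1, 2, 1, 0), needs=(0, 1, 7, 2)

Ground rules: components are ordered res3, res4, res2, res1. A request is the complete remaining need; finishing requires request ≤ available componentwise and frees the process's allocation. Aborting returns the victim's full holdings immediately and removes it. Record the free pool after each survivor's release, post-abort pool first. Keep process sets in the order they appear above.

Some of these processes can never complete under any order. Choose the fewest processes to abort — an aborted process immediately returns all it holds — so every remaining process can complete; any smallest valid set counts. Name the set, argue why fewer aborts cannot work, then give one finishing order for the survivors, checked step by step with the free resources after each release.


Abort W3 and W9.
Key observation: the returned (3, 2, 2, 1) from W3 and W9 is what brings W1 — unrunnable before, under any order — into play at step 4.
Minimality, checking each single-abort alternative: W6 alone leaves W3 blocked (short on res2); W8 alone leaves W3 blocked (short on res2); W5 alone leaves W3 blocked (short on res2); W3 alone leaves W9 blocked (short on res2); W9 alone leaves W3 blocked (short on res2); W1 alone leaves W3 blocked (short on res2).
Survivors finish in the order: W8, W6, W5, W1. Verifying each step (pool after the aborts first):
  pool = (4, 3, 2, 1)
  W8 needs (1, 1, 0, 0) <= (4, 3, 2, 1) -> finishes; pool += (1, 2, 2, 2) = (5, 5, 4, 3)
  W6 needs (1, 3, 0, 2) <= (5, 5, 4, 3) -> finishes; pool += (2, 0, 2, 3) = (7, 5, 6, 6)
  W5 needs (3, 3, 4, 5) <= (7, 5, 6, 6) -> finishes; pool += (0, 0, 1, 0) = (7, 5, 7, 6)
  W1 needs (0, 1, 7, 2) <= (7, 5, 7, 6) -> finishes; pool += (1, 2, 1, 0) = (8, 7, 8, 6)


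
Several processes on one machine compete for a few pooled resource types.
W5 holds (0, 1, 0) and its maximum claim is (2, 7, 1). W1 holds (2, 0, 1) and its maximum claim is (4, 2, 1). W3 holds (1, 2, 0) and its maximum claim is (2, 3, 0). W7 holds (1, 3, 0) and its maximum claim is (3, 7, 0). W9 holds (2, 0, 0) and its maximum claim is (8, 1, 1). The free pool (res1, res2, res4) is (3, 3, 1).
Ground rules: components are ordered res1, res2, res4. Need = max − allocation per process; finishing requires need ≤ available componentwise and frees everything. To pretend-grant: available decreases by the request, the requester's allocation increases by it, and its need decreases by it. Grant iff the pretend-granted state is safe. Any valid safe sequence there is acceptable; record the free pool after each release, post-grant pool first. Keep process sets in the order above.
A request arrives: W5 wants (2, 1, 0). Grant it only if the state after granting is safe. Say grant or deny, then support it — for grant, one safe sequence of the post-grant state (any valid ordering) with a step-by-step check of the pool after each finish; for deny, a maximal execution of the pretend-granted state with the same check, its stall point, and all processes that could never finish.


GRANT — the state after the grant stays safe, e.g. via W3, W7, W1, W5, W9.
Key observation: the transfer keeps a workable pool ((1, 2, 1)); W3 starts the safe sequence.
Verifying the post-grant state step by step:
  pool = (1, 2, 1)
  run W3 (needs (1, 1, 0), free (1, 2, 1)); after release of (1, 2, 0) the pool is (2, 4, 1)
  run W7 (needs (2, 4, 0), free (2, 4, 1)); after release of (1, 3, 0) the pool is (3, 7, 1)
  run W1 (needs (2, 2, 0), free (3, 7, 1)); after release of (2, 0, 1) the pool is (5, 7, 2)
  run W5 (needs (0, 5, 1), free (5, 7, 2)); after release of (2, 2, 0) the pool is (7, 9, 2)
  run W9 (needs (6, 1, 1), free (7, 9, 2)); after release of (2, 0, 0) the pool is (9, 9, 2)


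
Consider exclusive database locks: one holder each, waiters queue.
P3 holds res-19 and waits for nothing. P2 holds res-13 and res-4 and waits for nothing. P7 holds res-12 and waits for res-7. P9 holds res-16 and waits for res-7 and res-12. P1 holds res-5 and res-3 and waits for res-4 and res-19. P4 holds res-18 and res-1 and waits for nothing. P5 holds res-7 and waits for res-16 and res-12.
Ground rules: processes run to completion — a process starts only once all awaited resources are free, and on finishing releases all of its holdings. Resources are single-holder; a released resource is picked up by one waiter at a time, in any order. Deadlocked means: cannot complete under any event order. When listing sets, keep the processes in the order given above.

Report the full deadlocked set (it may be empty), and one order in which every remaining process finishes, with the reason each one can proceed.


The deadlocked set is P7, P9 and P5.
Key observation: the waits loop around P7 -> P5 -> P7 with no way out; P9 is caught in further circular waits.
The rest can finish in the order P4, P3, P2, P1.
Walking it through:
  P4 waits on nothing -> runs at once and releases res-18 and res-1
  P3 waits on nothing -> runs at once and releases res-19
  P2 waits on nothing -> runs at once and releases res-13 and res-4
  P1: everything it awaited (res-4 and res-19) is free; runs, freeing res-5 and res-3


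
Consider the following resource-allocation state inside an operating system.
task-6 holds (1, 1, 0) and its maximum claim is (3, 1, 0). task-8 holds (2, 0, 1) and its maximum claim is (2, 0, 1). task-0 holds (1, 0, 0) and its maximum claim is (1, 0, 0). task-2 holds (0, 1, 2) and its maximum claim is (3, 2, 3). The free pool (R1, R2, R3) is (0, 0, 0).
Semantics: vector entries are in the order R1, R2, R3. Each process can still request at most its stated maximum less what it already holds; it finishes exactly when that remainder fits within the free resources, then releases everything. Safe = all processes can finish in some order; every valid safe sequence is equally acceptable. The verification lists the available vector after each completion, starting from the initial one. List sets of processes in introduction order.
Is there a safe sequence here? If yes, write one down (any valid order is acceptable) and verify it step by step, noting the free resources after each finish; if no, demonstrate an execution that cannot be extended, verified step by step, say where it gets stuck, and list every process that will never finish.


SAFE, for example via the order task-8, task-0, task-6, task-2.
Key observation: task-2 marks the first exact bind of the order: its need (3, 1, 1) fits the free (4, 1, 1) with zero slack on a requested resource.
Verifying each step:
  pool = (0, 0, 0)
  task-8: need (0, 0, 0) fits (0, 0, 0); releases (2, 0, 1), pool now (2, 0, 1)
  task-0: need (0, 0, 0) fits (2, 0, 1); releases (1, 0, 0), pool now (3, 0, 1)
  task-6: need (2, 0, 0) fits (3, 0, 1); releases (1, 1, 0), pool now (4, 1, 1)
  task-2: need (3, 1, 1) fits (4, 1, 1); releases (0, 1, 2), pool now (4, 2, 3)


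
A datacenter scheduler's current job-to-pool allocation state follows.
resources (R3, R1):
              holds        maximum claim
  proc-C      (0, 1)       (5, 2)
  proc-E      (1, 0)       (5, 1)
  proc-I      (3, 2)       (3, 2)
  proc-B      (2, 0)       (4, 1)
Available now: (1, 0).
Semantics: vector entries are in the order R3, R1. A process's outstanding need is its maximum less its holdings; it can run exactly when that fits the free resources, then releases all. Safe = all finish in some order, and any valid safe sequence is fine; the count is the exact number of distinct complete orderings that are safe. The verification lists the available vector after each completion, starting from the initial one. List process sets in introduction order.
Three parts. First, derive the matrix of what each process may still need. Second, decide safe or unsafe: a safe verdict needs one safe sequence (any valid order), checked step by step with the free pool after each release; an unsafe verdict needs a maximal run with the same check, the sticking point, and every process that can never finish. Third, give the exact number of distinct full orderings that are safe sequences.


(1) Need matrix, components ordered R3, R1:
  proc-C: (5, 1)
  proc-E: (4, 1)
  proc-I: (0, 0)
  proc-B: (2, 1)
(2) SAFE. One safe sequence: proc-I, proc-E, proc-B, proc-C.
Key observation: the order's first zero-slack moment is proc-E ((4, 1) needed, (4, 2) free — a requested resource with nothing to spare).
Walking it through:
  pool = (1, 0)
  run proc-I (needs (0, 0), free (1, 0)); after release of (3, 2) the pool is (4, 2)
  run proc-E (needs (4, 1), free (4, 2)); after release of (1, 0) the pool is (5, 2)
  run proc-B (needs (2, 1), free (5, 2)); after release of (2, 0) the pool is (7, 2)
  run proc-C (needs (5, 1), free (7, 2)); after release of (0, 1) the pool is (7, 3)
(3) Exactly 4 of the possible complete orderings are safe sequences.


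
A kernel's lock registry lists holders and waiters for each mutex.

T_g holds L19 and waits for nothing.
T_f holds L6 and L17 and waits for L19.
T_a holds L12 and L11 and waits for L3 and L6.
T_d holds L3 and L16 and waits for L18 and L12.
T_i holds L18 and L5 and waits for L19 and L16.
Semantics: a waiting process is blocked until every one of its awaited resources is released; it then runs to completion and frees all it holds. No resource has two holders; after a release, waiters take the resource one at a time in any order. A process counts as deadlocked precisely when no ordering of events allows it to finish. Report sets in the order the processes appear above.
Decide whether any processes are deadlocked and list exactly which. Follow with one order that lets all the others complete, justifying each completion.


Deadlocked: T_a, T_d and T_i.
Key observation: the wait chain closes on itself along T_a -> T_d -> T_a; T_i is caught in further circular waits.
A valid finishing order for the others: T_g, T_f.
Step-by-step check:
  T_g waits on nothing -> runs at once and releases L19
  T_f: everything it awaited (L19) is free; runs, freeing L6 and L17


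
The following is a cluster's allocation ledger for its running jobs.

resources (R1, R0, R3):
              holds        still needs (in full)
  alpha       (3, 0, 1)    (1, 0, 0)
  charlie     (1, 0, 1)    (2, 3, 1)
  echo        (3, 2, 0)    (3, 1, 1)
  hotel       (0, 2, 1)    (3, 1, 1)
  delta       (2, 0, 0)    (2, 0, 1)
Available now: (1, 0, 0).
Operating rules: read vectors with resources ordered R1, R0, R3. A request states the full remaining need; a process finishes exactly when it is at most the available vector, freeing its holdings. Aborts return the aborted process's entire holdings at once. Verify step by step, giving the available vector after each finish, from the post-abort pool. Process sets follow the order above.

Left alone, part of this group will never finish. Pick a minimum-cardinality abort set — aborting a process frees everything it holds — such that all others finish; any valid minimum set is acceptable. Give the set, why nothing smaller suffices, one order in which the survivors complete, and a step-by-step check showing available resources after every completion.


Abort hotel.
Key observation: echo was stuck for good until hotel gave back (0, 2, 1); in the order shown it finishes at step 2.
Minimality: the empty abort set fails — the state is deadlocked as it stands.
One survivor order: alpha, echo, charlie, delta. Verifying each step (post-abort pool first):
  pool = (1, 2, 1)
  alpha: need (1, 0, 0) fits (1, 2, 1); releases (3, 0, 1), pool now (4, 2, 2)
  echo: need (3, 1, 1) fits (4, 2, 2); releases (3, 2, 0), pool now (7, 4, 2)
  charlie: need (2, 3, 1) fits (7, 4, 2); releases (1, 0, 1), pool now (8, 4, 3)
  delta: need (2, 0, 1) fits (8, 4, 3); releases (2, 0, 0), pool now (10, 4, 3)


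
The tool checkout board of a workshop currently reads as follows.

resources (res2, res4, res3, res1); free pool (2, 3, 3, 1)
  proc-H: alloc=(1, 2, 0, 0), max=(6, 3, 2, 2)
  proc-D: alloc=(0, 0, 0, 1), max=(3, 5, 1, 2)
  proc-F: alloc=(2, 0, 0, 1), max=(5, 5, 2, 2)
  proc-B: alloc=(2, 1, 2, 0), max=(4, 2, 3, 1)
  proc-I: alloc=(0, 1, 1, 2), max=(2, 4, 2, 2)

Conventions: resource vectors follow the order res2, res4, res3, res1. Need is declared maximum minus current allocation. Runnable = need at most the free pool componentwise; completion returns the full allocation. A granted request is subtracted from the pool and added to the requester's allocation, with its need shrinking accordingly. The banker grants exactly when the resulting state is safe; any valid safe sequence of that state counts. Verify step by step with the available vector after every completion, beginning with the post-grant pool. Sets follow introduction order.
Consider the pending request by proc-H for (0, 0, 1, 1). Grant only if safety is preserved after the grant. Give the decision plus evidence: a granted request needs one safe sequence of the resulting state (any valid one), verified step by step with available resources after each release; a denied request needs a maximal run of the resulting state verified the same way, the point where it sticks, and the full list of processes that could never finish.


GRANT — the state after the grant stays safe, e.g. via proc-I, proc-B, proc-F, proc-H, proc-D.
Key observation: after the grant the pool drops to (2, 3, 2, 0), which still lets proc-I finish first and unwind the rest.
Verifying the post-grant state step by step:
  pool = (2, 3, 2, 0)
  proc-I needs (2, 3, 1, 0) <= (2, 3, 2, 0) -> finishes; pool += (0, 1, 1, 2) = (2, 4, 3, 2)
  proc-B needs (2, 1, 1, 1) <= (2, 4, 3, 2) -> finishes; pool += (2, 1, 2, 0) = (4, 5, 5, 2)
  proc-F needs (3, 5, 2, 1) <= (4, 5, 5, 2) -> finishes; pool += (2, 0, 0, 1) = (6, 5, 5, 3)
  proc-H needs (5, 1, 1, 1) <= (6, 5, 5, 3) -> finishes; pool += (1, 2, 1, 1) = (7, 7, 6, 4)
  proc-D needs (3, 5, 1, 1) <= (7, 7, 6, 4) -> finishes; pool += (0, 0, 0, 1) = (7, 7, 6, 5)


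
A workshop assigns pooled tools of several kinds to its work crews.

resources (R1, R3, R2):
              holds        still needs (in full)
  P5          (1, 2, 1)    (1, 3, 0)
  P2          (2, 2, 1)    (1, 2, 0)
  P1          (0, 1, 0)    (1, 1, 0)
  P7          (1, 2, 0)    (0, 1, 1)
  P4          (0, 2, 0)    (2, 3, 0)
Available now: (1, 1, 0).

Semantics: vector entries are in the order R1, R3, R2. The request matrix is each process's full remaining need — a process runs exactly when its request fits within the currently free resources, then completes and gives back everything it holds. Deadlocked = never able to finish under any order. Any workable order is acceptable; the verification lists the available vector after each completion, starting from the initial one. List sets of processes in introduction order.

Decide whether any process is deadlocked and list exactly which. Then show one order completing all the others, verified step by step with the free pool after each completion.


Nothing here is deadlocked.
Key observation: P1 leads a chain of completions in which each release enables another process.
A valid finishing order for the others: P1, P2, P5, P7, P4. Walking it through:
  pool = (1, 1, 0)
  P1: need (1, 1, 0) fits (1, 1, 0); releases (0, 1, 0), pool now (1, 2, 0)
  P2: need (1, 2, 0) fits (1, 2, 0); releases (2, 2, 1), pool now (3, 4, 1)
  P5: need (1, 3, 0) fits (3, 4, 1); releases (1, 2, 1), pool now (4, 6, 2)
  P7: need (0, 1, 1) fits (4, 6, 2); releases (1, 2, 0), pool now (5, 8, 2)
  P4: need (2, 3, 0) fits (5, 8, 2); releases (0, 2, 0), pool now (5, 10, 2)


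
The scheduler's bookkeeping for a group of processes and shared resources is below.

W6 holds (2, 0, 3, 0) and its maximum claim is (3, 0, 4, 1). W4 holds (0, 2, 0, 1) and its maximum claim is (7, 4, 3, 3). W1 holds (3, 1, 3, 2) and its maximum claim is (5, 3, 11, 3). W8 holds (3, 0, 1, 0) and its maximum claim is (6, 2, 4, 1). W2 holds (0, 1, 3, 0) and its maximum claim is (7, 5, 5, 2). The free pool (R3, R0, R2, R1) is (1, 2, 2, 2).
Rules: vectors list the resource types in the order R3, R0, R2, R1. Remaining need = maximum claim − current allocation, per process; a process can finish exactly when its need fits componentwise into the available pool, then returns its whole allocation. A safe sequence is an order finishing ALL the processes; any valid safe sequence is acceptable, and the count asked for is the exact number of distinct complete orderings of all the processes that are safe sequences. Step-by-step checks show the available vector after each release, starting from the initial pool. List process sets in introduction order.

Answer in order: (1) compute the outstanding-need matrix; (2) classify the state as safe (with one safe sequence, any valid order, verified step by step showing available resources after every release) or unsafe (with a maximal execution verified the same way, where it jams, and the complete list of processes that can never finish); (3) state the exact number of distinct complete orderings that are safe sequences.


(1) Need matrix, components ordered R3, R0, R2, R1:
  W6: (1, 0, 1, 1)
  W4: (7, 2, 3, 2)
  W1: (2, 2, 8, 1)
  W8: (3, 2, 3, 1)
  W2: (7, 4, 2, 2)
(2) UNSAFE.
Key observation: after W6, W8 the pool peaks at (6, 2, 6, 2), and each blocked process is short somewhere: W4 on R3; W1 on R2; W2 on R3, R0.
Going as far as possible: W6, W8; after that, nothing fits. Walking it through:
  pool = (1, 2, 2, 2)
  run W6 (needs (1, 0, 1, 1), free (1, 2, 2, 2)); after release of (2, 0, 3, 0) the pool is (3, 2, 5, 2)
  run W8 (needs (3, 2, 3, 1), free (3, 2, 5, 2)); after release of (3, 0, 1, 0) the pool is (6, 2, 6, 2)
  blocked: W4 wants (7, 2, 3, 2), pool (6, 2, 6, 2) — not enough R3
  blocked: W1 wants (2, 2, 8, 1), pool (6, 2, 6, 2) — not enough R2
  blocked: W2 wants (7, 4, 2, 2), pool (6, 2, 6, 2) — not enough R3 and R0
Processes that can never finish: W4, W1 and W2.
(3) Precisely 0 of the possible complete orderings are safe sequences.


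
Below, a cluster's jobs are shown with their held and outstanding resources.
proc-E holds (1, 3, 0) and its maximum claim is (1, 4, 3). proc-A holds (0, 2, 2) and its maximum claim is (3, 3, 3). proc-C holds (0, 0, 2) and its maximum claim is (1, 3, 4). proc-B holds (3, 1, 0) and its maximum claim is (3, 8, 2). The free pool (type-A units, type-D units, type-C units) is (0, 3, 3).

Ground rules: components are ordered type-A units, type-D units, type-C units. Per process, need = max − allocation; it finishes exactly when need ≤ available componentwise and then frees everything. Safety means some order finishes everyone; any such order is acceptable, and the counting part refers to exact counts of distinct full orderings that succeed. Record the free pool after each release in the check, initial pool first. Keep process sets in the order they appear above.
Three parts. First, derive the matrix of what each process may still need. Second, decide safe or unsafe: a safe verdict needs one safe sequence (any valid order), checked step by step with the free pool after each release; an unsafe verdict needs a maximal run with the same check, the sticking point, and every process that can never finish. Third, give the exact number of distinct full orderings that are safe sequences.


(1) Need matrix, components ordered type-A units, type-D units, type-C units:
  proc-E: (0, 1, 3)
  proc-A: (3, 1, 1)
  proc-C: (1, 3, 2)
  proc-B: (0, 7, 2)
(2) UNSAFE — no complete ordering exists.
Key observation: after proc-E, proc-C the pool peaks at (1, 6, 5), and each blocked process is short somewhere: proc-A on type-A units; proc-B on type-D units.
A maximal execution: proc-E, proc-C — then nothing else fits. Check, step by step:
  pool = (0, 3, 3)
  run proc-E (needs (0, 1, 3), free (0, 3, 3)); after release of (1, 3, 0) the pool is (1, 6, 3)
  run proc-C (needs (1, 3, 2), free (1, 6, 3)); after release of (0, 0, 2) the pool is (1, 6, 5)
  proc-A cannot run: need (3, 1, 1) vs free (1, 6, 5) (insufficient type-A units)
  proc-B cannot run: need (0, 7, 2) vs free (1, 6, 5) (insufficient type-D units)
Permanently blocked: proc-A and proc-B.
(3) Precisely 0 of the possible complete orderings are safe sequences.


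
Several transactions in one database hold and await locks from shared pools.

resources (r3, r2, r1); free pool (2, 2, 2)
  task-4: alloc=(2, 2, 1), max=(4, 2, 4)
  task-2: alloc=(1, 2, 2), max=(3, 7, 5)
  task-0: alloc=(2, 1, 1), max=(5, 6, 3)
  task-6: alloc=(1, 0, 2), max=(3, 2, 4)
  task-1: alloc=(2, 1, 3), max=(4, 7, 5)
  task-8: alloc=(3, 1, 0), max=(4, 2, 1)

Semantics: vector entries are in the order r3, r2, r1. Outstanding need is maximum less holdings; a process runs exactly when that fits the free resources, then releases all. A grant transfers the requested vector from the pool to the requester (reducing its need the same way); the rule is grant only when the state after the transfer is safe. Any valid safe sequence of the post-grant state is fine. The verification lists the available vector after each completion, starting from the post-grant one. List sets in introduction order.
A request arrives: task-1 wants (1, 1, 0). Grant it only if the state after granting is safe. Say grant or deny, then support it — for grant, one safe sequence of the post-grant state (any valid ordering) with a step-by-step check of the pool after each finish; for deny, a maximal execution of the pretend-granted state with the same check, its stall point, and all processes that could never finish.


DENY: after the grant no complete ordering would exist.
Key observation: no order helps: past task-8, task-6, task-4, the free pool tops out at (7, 4, 5), below what each blocked process needs in r2.
After a pretend grant, a maximal execution: task-8, task-6, task-4 — then nothing else fits. Verifying each step:
  pool = (1, 1, 2)
  task-8 needs (1, 1, 1) <= (1, 1, 2) -> finishes; pool += (3, 1, 0) = (4, 2, 2)
  task-6 needs (2, 2, 2) <= (4, 2, 2) -> finishes; pool += (1, 0, 2) = (5, 2, 4)
  task-4 needs (2, 0, 3) <= (5, 2, 4) -> finishes; pool += (2, 2, 1) = (7, 4, 5)
  task-2 still needs (2, 5, 3) but only (7, 4, 5) is free — short on r2
  task-0 still needs (3, 5, 2) but only (7, 4, 5) is free — short on r2
  task-1 still needs (1, 5, 2) but only (7, 4, 5) is free — short on r2
Post-grant, the permanently blocked set is task-2, task-0 and task-1.


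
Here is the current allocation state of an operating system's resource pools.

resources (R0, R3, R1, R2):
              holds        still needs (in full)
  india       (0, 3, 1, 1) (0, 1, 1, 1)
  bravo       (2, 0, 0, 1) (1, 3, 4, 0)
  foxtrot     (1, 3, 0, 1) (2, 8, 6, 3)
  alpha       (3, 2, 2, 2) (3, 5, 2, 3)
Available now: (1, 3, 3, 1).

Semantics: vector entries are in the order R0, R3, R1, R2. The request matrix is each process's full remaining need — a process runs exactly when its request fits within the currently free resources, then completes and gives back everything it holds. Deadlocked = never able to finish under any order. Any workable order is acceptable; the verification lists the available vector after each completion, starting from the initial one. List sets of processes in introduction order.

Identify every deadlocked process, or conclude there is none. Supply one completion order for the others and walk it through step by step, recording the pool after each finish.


Nothing here is deadlocked.
Key observation: no deadlock: india fits now, and the freed resources carry the rest through.
A valid finishing order for the others: india, bravo, alpha, foxtrot. Walking it through:
  pool = (1, 3, 3, 1)
  india needs (0, 1, 1, 1) <= (1, 3, 3, 1) -> finishes; pool += (0, 3, 1, 1) = (1, 6, 4, 2)
  bravo needs (1, 3, 4, 0) <= (1, 6, 4, 2) -> finishes; pool += (2, 0, 0, 1) = (3, 6, 4, 3)
  alpha needs (3, 5, 2, 3) <= (3, 6, 4, 3) -> finishes; pool += (3, 2, 2, 2) = (6, 8, 6, 5)
  foxtrot needs (2, 8, 6, 3) <= (6, 8, 6, 5) -> finishes; pool += (1, 3, 0, 1) = (7, 11, 6, 6)


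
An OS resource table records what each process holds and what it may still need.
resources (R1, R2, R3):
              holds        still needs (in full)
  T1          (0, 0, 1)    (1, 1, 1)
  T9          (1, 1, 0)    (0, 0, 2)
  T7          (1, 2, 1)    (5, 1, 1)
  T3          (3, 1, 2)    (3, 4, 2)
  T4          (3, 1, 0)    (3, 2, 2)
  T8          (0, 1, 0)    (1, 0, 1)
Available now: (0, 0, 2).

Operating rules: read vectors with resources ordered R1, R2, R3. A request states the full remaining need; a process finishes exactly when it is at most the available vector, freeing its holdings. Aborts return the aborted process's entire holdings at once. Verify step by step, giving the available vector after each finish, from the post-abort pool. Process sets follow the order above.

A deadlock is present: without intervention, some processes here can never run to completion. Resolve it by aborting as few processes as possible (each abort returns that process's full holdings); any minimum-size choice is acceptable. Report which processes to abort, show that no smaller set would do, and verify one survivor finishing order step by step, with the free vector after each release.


The answer: abort T3.
Key observation: before aborting T3, T4 was permanently blocked — no order could ever run it; afterwards it completes at step 3.
Minimality: the empty abort set fails — the state is deadlocked as it stands.
The survivors complete as T1, T9, T4, T8, T7. Check, step by step (starting from the post-abort pool):
  pool = (3, 1, 4)
  run T1 (needs (1, 1, 1), free (3, 1, 4)); after release of (0, 0, 1) the pool is (3, 1, 5)
  run T9 (needs (0, 0, 2), free (3, 1, 5)); after release of (1, 1, 0) the pool is (4, 2, 5)
  run T4 (needs (3, 2, 2), free (4, 2, 5)); after release of (3, 1, 0) the pool is (7, 3, 5)
  run T8 (needs (1, 0, 1), free (7, 3, 5)); after release of (0, 1, 0) the pool is (7, 4, 5)
  run T7 (needs (5, 1, 1), free (7, 4, 5)); after release of (1, 2, 1) the pool is (8, 6, 6)
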